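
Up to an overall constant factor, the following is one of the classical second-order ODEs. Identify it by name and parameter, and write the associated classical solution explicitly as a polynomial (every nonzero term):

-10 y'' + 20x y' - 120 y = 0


All three coefficients share the factor -10; dividing through by -10 gives  y'' - 2x y' + 12 y = 0.
This matches the Hermite equation y'' - 2x y' + 2n y = 0 with 2n = 12, so n = 6; the polynomial solution is H_6(x).
With y = sum_k a_k x^k, matching x^k gives (k+2)(k+1) a_{k+2} = 2(k - n) a_k = 2(k - 6) a_k. The right side vanishes at k = 6, so the series with the parity of 6 terminates at degree 6.
Standard normalization: leading coefficient of H_n is 2^n, so a_6 = 2^6 = 64. Work downward with a_k = (k+1)(k+2) a_{k+2} / (2(k - n)):
  a_4 = (5)(6)(64) / (2(4 - 6)) = 1920/(-4) = -480
  a_2 = (3)(4)(-480) / (2(2 - 6)) = -5760/(-8) = 720
  a_0 = (1)(2)(720) / (2(0 - 6)) = 1440/(-12) = -120
Hence H_6(x) = 64 x^6 - 480 x^4 + 720 x^2 - 120.

H_6(x); series = 64 x^6 - 480 x^4 + 720 x^2 - 120


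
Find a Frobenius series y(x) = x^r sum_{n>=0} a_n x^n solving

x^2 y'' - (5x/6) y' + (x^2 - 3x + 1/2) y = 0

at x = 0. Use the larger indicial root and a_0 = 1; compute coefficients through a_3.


Write in Frobenius form y'' + (p(x)/x) y' + (q(x)/x^2) y = 0:
  p(x) = -5/6,  q(x) = x^2 - 3x + 1/2.
Indicial equation: r(r-1) + (-5/6) r + (1/2) = 0 -> roots r_1 = 3/2, r_2 = 1/3.
Take r = r_1 = 3/2. Let y(x) = x^r sum_{n>=0} a_n x^n with a_0 = 1.
Substitute y = x^r sum a_n x^n and match x^{r+n}. The recurrence is
  D(n) a_n - 3 a_{n-1} + 1 a_{n-2} = 0,  where D(n) = (r+n)(r+n-1) + (-5/6)(r+n) + (1/2).
  a_n = [3 a_{n-1} - 1 a_{n-2}] / D(n).
Since the indicial polynomial factors as (r - r_1)(r - r_2), D(n) = (r_1 + n - r_1)(r_1 + n - r_2) = n(n + 7/6).
Evaluating step by step (a_0 = 1):
  n = 1: D(1) = 1(1 + 7/6) = 13/6; numerator = 3(1) = 3; a_1 = (3)/(13/6) = 18/13
  n = 2: D(2) = 2(2 + 7/6) = 19/3; numerator = 3(18/13) - 1(1) = 41/13; a_2 = (41/13)/(19/3) = 123/247
  n = 3: D(3) = 3(3 + 7/6) = 25/2; numerator = 3(123/247) - 1(18/13) = 27/247; a_3 = (27/247)/(25/2) = 54/6175

r = 3/2; a_0 = 1; a_1 = 18/13; a_2 = 123/247; a_3 = 54/6175


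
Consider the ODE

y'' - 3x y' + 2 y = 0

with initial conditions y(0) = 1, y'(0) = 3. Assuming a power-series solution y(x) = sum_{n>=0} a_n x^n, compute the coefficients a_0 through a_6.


Ansatz: y(x) = sum_{n>=0} a_n x^n, so y'(x) = sum_{n>=1} n a_n x^(n-1) and y''(x) = sum_{n>=2} n(n-1) a_n x^(n-2).
Substitute into P(x) y'' + Q(x) y' + R(x) y = 0 with P(x) = 1, Q(x) = -3x, R(x) = 2, and match powers of x.
Initial conditions: a_0 = 1, a_1 = 3.
Setting the coefficient of each power of x to zero and solving order by order (substituting the coefficients already found):
  x^0: 2 a_2 + 2 a_0 = 0  ->  2 a_2 = -2 a_0 = -2  ->  a_2 = -1
  x^1: 6 a_3 - a_1 = 0  ->  6 a_3 = a_1 = 3  ->  a_3 = 1/2
  x^2: 12 a_4 - 4 a_2 = 0  ->  12 a_4 = 4 a_2 = -4  ->  a_4 = -1/3
  x^3: 20 a_5 - 7 a_3 = 0  ->  20 a_5 = 7 a_3 = 7/2  ->  a_5 = 7/40
  x^4: 30 a_6 - 10 a_4 = 0  ->  30 a_6 = 10 a_4 = -10/3  ->  a_6 = -1/9
Truncated series: y(x) = 1 + 3 x - x^2 + (1/2) x^3 - (1/3) x^4 + (7/40) x^5 - (1/9) x^6 + O(x^7).

a_0 = 1; a_1 = 3; a_2 = -1; a_3 = 1/2; a_4 = -1/3; a_5 = 7/40; a_6 = -1/9


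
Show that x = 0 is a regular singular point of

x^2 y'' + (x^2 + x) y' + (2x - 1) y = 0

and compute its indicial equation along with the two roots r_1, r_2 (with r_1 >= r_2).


Divide by x^2 to reach normal form y'' + P_1(x) y' + P_2(x) y = 0 with P_1(x) = 1 + 1/x and P_2(x) = 2/x - 1/x^2.
x = 0 is a singular point because the y'-coefficient 1 + 1/x has a pole at x = 0 and the y-coefficient 2/x - 1/x^2 has a pole at x = 0.
It is a regular singular point because x P_1(x) = p(x) = x + 1 and x^2 P_2(x) = q(x) = 2x - 1 are polynomials, hence analytic at x = 0.
p(0) = 1,  q(0) = -1.
Indicial equation: r(r-1) + p(0) r + q(0) = 0, i.e. r^2 + (p(0) - 1) r + q(0) = 0, i.e. r^2 - 1 = 0.
Discriminant: (0)^2 - 4(-1) = 4, so r = (0 ± 2)/2.
Solving: r_1 = 1, r_2 = -1.

indicial: r^2 - 1 = 0; roots r_1 = 1, r_2 = -1


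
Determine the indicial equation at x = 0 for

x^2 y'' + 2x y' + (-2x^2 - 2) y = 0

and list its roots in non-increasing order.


Divide by x^2 to reach normal form y'' + P_1(x) y' + P_2(x) y = 0 with P_1(x) = 2/x and P_2(x) = -2 - 2/x^2.
x = 0 is a singular point because the y'-coefficient 2/x has a pole at x = 0 and the y-coefficient -2 - 2/x^2 has a pole at x = 0.
It is a regular singular point because x P_1(x) = p(x) = 2 and x^2 P_2(x) = q(x) = -2x^2 - 2 are polynomials, hence analytic at x = 0.
p(0) = 2,  q(0) = -2.
Indicial equation: r(r-1) + p(0) r + q(0) = 0, i.e. r^2 + (p(0) - 1) r + q(0) = 0, i.e. r^2 + 1 r - 2 = 0.
Discriminant: (1)^2 - 4(-2) = 9, so r = (-1 ± 3)/2.
Solving: r_1 = 1, r_2 = -2.

indicial: r^2 + 1 r - 2 = 0; roots r_1 = 1, r_2 = -2


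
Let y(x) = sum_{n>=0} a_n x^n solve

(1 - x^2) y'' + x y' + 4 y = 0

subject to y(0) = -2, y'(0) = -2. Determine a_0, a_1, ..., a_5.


Ansatz: y(x) = sum_{n>=0} a_n x^n, so y'(x) = sum_{n>=1} n a_n x^(n-1) and y''(x) = sum_{n>=2} n(n-1) a_n x^(n-2).
Substitute into P(x) y'' + Q(x) y' + R(x) y = 0 with P(x) = 1 - x^2, Q(x) = x, R(x) = 4, and match powers of x.
Initial conditions: a_0 = -2, a_1 = -2.
Setting the coefficient of each power of x to zero and solving order by order (substituting the coefficients already found):
  x^0: 2 a_2 + 4 a_0 = 0  ->  2 a_2 = -4 a_0 = 8  ->  a_2 = 4
  x^1: 6 a_3 + 5 a_1 = 0  ->  6 a_3 = -5 a_1 = 10  ->  a_3 = 5/3
  x^2: 12 a_4 + 4 a_2 = 0  ->  12 a_4 = -4 a_2 = -16  ->  a_4 = -4/3
  x^3: 20 a_5 + a_3 = 0  ->  20 a_5 = -a_3 = -5/3  ->  a_5 = -1/12
Truncated series: y(x) = -2 - 2 x + 4 x^2 + (5/3) x^3 - (4/3) x^4 - (1/12) x^5 + O(x^6).

a_0 = -2; a_1 = -2; a_2 = 4; a_3 = 5/3; a_4 = -4/3; a_5 = -1/12


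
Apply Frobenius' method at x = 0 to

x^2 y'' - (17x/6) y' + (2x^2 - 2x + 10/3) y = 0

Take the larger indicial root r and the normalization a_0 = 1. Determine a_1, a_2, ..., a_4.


Write in Frobenius form y'' + (p(x)/x) y' + (q(x)/x^2) y = 0:
  p(x) = -17/6,  q(x) = 2x^2 - 2x + 10/3.
Indicial equation: r(r-1) + (-17/6) r + (10/3) = 0 -> roots r_1 = 5/2, r_2 = 4/3.
Take r = r_1 = 5/2. Let y(x) = x^r sum_{n>=0} a_n x^n with a_0 = 1.
Substitute y = x^r sum a_n x^n and match x^{r+n}. The recurrence is
  D(n) a_n - 2 a_{n-1} + 2 a_{n-2} = 0,  where D(n) = (r+n)(r+n-1) + (-17/6)(r+n) + (10/3).
  a_n = [2 a_{n-1} - 2 a_{n-2}] / D(n).
Since the indicial polynomial factors as (r - r_1)(r - r_2), D(n) = (r_1 + n - r_1)(r_1 + n - r_2) = n(n + 7/6).
Evaluating step by step (a_0 = 1):
  n = 1: D(1) = 1(1 + 7/6) = 13/6; numerator = 2(1) = 2; a_1 = (2)/(13/6) = 12/13
  n = 2: D(2) = 2(2 + 7/6) = 19/3; numerator = 2(12/13) - 2(1) = -2/13; a_2 = (-2/13)/(19/3) = -6/247
  n = 3: D(3) = 3(3 + 7/6) = 25/2; numerator = 2(-6/247) - 2(12/13) = -36/19; a_3 = (-36/19)/(25/2) = -72/475
  n = 4: D(4) = 4(4 + 7/6) = 62/3; numerator = 2(-72/475) - 2(-6/247) = -1572/6175; a_4 = (-1572/6175)/(62/3) = -2358/191425

r = 5/2; a_0 = 1; a_1 = 12/13; a_2 = -6/247; a_3 = -72/475; a_4 = -2358/191425


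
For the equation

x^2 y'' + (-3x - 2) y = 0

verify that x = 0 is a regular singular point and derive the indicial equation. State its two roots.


Divide by x^2 to reach normal form y'' + P_1(x) y' + P_2(x) y = 0 with P_1(x) = 0 and P_2(x) = -3/x - 2/x^2.
x = 0 is a singular point because the y-coefficient -3/x - 2/x^2 has a pole at x = 0.
It is a regular singular point because x P_1(x) = p(x) = 0 and x^2 P_2(x) = q(x) = -3x - 2 are polynomials, hence analytic at x = 0.
p(0) = 0,  q(0) = -2.
Indicial equation: r(r-1) + p(0) r + q(0) = 0, i.e. r^2 + (p(0) - 1) r + q(0) = 0, i.e. r^2 - 1 r - 2 = 0.
Discriminant: (-1)^2 - 4(-2) = 9, so r = (1 ± 3)/2.
Solving: r_1 = 2, r_2 = -1.

indicial: r^2 - 1 r - 2 = 0; roots r_1 = 2, r_2 = -1


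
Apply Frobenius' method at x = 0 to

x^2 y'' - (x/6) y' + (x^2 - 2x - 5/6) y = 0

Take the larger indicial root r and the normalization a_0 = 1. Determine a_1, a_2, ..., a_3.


Write in Frobenius form y'' + (p(x)/x) y' + (q(x)/x^2) y = 0:
  p(x) = -1/6,  q(x) = x^2 - 2x - 5/6.
Indicial equation: r(r-1) + (-1/6) r + (-5/6) = 0 -> roots r_1 = 5/3, r_2 = -1/2.
Take r = r_1 = 5/3. Let y(x) = x^r sum_{n>=0} a_n x^n with a_0 = 1.
Substitute y = x^r sum a_n x^n and match x^{r+n}. The recurrence is
  D(n) a_n - 2 a_{n-1} + 1 a_{n-2} = 0,  where D(n) = (r+n)(r+n-1) + (-1/6)(r+n) + (-5/6).
  a_n = [2 a_{n-1} - 1 a_{n-2}] / D(n).
Since the indicial polynomial factors as (r - r_1)(r - r_2), D(n) = (r_1 + n - r_1)(r_1 + n - r_2) = n(n + 13/6).
Evaluating step by step (a_0 = 1):
  n = 1: D(1) = 1(1 + 13/6) = 19/6; numerator = 2(1) = 2; a_1 = (2)/(19/6) = 12/19
  n = 2: D(2) = 2(2 + 13/6) = 25/3; numerator = 2(12/19) - 1(1) = 5/19; a_2 = (5/19)/(25/3) = 3/95
  n = 3: D(3) = 3(3 + 13/6) = 31/2; numerator = 2(3/95) - 1(12/19) = -54/95; a_3 = (-54/95)/(31/2) = -108/2945

r = 5/3; a_0 = 1; a_1 = 12/19; a_2 = 3/95; a_3 = -108/2945


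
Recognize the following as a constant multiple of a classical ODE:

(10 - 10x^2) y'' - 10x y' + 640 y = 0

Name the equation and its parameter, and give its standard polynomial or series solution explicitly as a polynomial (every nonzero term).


All three coefficients share the factor 10; dividing through by 10 gives  (1 - x^2) y'' - x y' + 64 y = 0.
This matches the Chebyshev equation (1 - x^2) y'' - x y' + n^2 y = 0 (note the -x y' term, not -2x y') with n^2 = 64, so n = 8; the polynomial solution is T_8(x).
With y = sum_k a_k x^k, matching x^k gives (k+2)(k+1) a_{k+2} = (k^2 - n^2) a_k = (k - 8)(k + 8) a_k. The right side vanishes at k = 8, so the series with the parity of 8 terminates at degree 8.
Standard normalization: leading coefficient of T_n is 2^(n-1), so a_8 = 2^7 = 128. Work downward with a_k = (k+1)(k+2) a_{k+2} / ((k - 8)(k + 8)):
  a_6 = (7)(8)(128) / ((6 - 8)(6 + 8)) = 7168/(-28) = -256
  a_4 = (5)(6)(-256) / ((4 - 8)(4 + 8)) = -7680/(-48) = 160
  a_2 = (3)(4)(160) / ((2 - 8)(2 + 8)) = 1920/(-60) = -32
  a_0 = (1)(2)(-32) / ((0 - 8)(0 + 8)) = -64/(-64) = 1
Hence T_8(x) = 128 x^8 - 256 x^6 + 160 x^4 - 32 x^2 + 1.

T_8(x); series = 128 x^8 - 256 x^6 + 160 x^4 - 32 x^2 + 1


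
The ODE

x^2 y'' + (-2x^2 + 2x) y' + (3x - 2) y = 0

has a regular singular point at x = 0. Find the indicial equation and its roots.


Divide by x^2 to reach normal form y'' + P_1(x) y' + P_2(x) y = 0 with P_1(x) = -2 + 2/x and P_2(x) = 3/x - 2/x^2.
x = 0 is a singular point because the y'-coefficient -2 + 2/x has a pole at x = 0 and the y-coefficient 3/x - 2/x^2 has a pole at x = 0.
It is a regular singular point because x P_1(x) = p(x) = 2 - 2x and x^2 P_2(x) = q(x) = 3x - 2 are polynomials, hence analytic at x = 0.
p(0) = 2,  q(0) = -2.
Indicial equation: r(r-1) + p(0) r + q(0) = 0, i.e. r^2 + (p(0) - 1) r + q(0) = 0, i.e. r^2 + 1 r - 2 = 0.
Discriminant: (1)^2 - 4(-2) = 9, so r = (-1 ± 3)/2.
Solving: r_1 = 1, r_2 = -2.

indicial: r^2 + 1 r - 2 = 0; roots r_1 = 1, r_2 = -2


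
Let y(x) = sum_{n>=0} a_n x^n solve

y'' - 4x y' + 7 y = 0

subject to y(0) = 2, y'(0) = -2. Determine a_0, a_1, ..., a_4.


Ansatz: y(x) = sum_{n>=0} a_n x^n, so y'(x) = sum_{n>=1} n a_n x^(n-1) and y''(x) = sum_{n>=2} n(n-1) a_n x^(n-2).
Substitute into P(x) y'' + Q(x) y' + R(x) y = 0 with P(x) = 1, Q(x) = -4x, R(x) = 7, and match powers of x.
Initial conditions: a_0 = 2, a_1 = -2.
Setting the coefficient of each power of x to zero and solving order by order (substituting the coefficients already found):
  x^0: 2 a_2 + 7 a_0 = 0  ->  2 a_2 = -7 a_0 = -14  ->  a_2 = -7
  x^1: 6 a_3 + 3 a_1 = 0  ->  6 a_3 = -3 a_1 = 6  ->  a_3 = 1
  x^2: 12 a_4 - a_2 = 0  ->  12 a_4 = a_2 = -7  ->  a_4 = -7/12
Truncated series: y(x) = 2 - 2 x - 7 x^2 + x^3 - (7/12) x^4 + O(x^5).

a_0 = 2; a_1 = -2; a_2 = -7; a_3 = 1; a_4 = -7/12


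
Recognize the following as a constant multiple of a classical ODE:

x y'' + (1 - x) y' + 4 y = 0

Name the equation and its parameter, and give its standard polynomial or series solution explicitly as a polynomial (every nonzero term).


The equation is already in a standard form:  x y'' + (1 - x) y' + 4 y = 0.
This matches the Laguerre equation x y'' + (1 - x) y' + n y = 0 with n = 4; the polynomial solution is L_4(x).
With y = sum_k a_k x^k, matching x^k gives (k+1)k a_{k+1} + (k+1) a_{k+1} - k a_k + n a_k = 0, i.e. (k+1)^2 a_{k+1} = (k - n) a_k = (k - 4) a_k. The right side vanishes at k = 4, so the series terminates at degree 4.
Standard normalization L_n(0) = 1 gives a_0 = 1. Work upward with a_{k+1} = (k - 4) a_k / (k+1)^2:
  a_1 = (0 - 4)(1) / 1^2 = -4/1 = -4
  a_2 = (1 - 4)(-4) / 2^2 = 12/4 = 3
  a_3 = (2 - 4)(3) / 3^2 = -6/9 = -2/3
  a_4 = (3 - 4)(-2/3) / 4^2 = (2/3)/16 = 1/24
Hence L_4(x) = x^4/24 - 2 x^3/3 + 3 x^2 - 4 x + 1.

L_4(x); series = x^4/24 - 2 x^3/3 + 3 x^2 - 4 x + 1


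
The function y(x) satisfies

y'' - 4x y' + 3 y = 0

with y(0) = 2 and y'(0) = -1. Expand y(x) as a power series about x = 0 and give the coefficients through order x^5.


Ansatz: y(x) = sum_{n>=0} a_n x^n, so y'(x) = sum_{n>=1} n a_n x^(n-1) and y''(x) = sum_{n>=2} n(n-1) a_n x^(n-2).
Substitute into P(x) y'' + Q(x) y' + R(x) y = 0 with P(x) = 1, Q(x) = -4x, R(x) = 3, and match powers of x.
Initial conditions: a_0 = 2, a_1 = -1.
Setting the coefficient of each power of x to zero and solving order by order (substituting the coefficients already found):
  x^0: 2 a_2 + 3 a_0 = 0  ->  2 a_2 = -3 a_0 = -6  ->  a_2 = -3
  x^1: 6 a_3 - a_1 = 0  ->  6 a_3 = a_1 = -1  ->  a_3 = -1/6
  x^2: 12 a_4 - 5 a_2 = 0  ->  12 a_4 = 5 a_2 = -15  ->  a_4 = -5/4
  x^3: 20 a_5 - 9 a_3 = 0  ->  20 a_5 = 9 a_3 = -3/2  ->  a_5 = -3/40
Truncated series: y(x) = 2 - x - 3 x^2 - (1/6) x^3 - (5/4) x^4 - (3/40) x^5 + O(x^6).

a_0 = 2; a_1 = -1; a_2 = -3; a_3 = -1/6; a_4 = -5/4; a_5 = -3/40


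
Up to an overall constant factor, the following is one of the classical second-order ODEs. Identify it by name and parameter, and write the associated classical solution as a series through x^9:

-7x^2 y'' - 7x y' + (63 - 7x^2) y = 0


All three coefficients share the factor -7; dividing through by -7 gives  x^2 y'' + x y' + (x^2 - 9) y = 0.
This matches the Bessel equation x^2 y'' + x y' + (x^2 - nu^2) y = 0 with nu^2 = 9, so nu = 3; the solution bounded at x = 0 is J_3(x).
Frobenius at x = 0: indicial roots ±nu; for r = nu the recurrence k(k + 2nu) c_k = -c_{k-2} gives the standard series J_nu(x) = sum_{k>=0} (-1)^k / (k! (k+nu)!) (x/2)^(2k+nu). Evaluate the first 4 terms:
  k = 0: (-1)^0 / (0! * 3! * 2^3) x^3 = 1/(1*6*8) x^3 = (1/48) x^3
  k = 1: (-1)^1 / (1! * 4! * 2^5) x^5 = -1/(1*24*32) x^5 = (-1/768) x^5
  k = 2: (-1)^2 / (2! * 5! * 2^7) x^7 = 1/(2*120*128) x^7 = (1/30720) x^7
  k = 3: (-1)^3 / (3! * 6! * 2^9) x^9 = -1/(6*720*512) x^9 = (-1/2211840) x^9
Hence J_3(x) = -x^9/2211840 + x^7/30720 - x^5/768 + x^3/48 + ....

J_3(x); series = -x^9/2211840 + x^7/30720 - x^5/768 + x^3/48


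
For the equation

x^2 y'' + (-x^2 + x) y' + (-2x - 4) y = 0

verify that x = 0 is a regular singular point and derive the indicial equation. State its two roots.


Divide by x^2 to reach normal form y'' + P_1(x) y' + P_2(x) y = 0 with P_1(x) = -1 + 1/x and P_2(x) = -2/x - 4/x^2.
x = 0 is a singular point because the y'-coefficient -1 + 1/x has a pole at x = 0 and the y-coefficient -2/x - 4/x^2 has a pole at x = 0.
It is a regular singular point because x P_1(x) = p(x) = 1 - x and x^2 P_2(x) = q(x) = -2x - 4 are polynomials, hence analytic at x = 0.
p(0) = 1,  q(0) = -4.
Indicial equation: r(r-1) + p(0) r + q(0) = 0, i.e. r^2 + (p(0) - 1) r + q(0) = 0, i.e. r^2 - 4 = 0.
Discriminant: (0)^2 - 4(-4) = 16, so r = (0 ± 4)/2.
Solving: r_1 = 2, r_2 = -2.

indicial: r^2 - 4 = 0; roots r_1 = 2, r_2 = -2


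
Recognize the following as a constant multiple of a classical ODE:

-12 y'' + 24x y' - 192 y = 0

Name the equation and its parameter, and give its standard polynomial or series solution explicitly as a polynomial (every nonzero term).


All three coefficients share the factor -12; dividing through by -12 gives  y'' - 2x y' + 16 y = 0.
This matches the Hermite equation y'' - 2x y' + 2n y = 0 with 2n = 16, so n = 8; the polynomial solution is H_8(x).
With y = sum_k a_k x^k, matching x^k gives (k+2)(k+1) a_{k+2} = 2(k - n) a_k = 2(k - 8) a_k. The right side vanishes at k = 8, so the series with the parity of 8 terminates at degree 8.
Standard normalization: leading coefficient of H_n is 2^n, so a_8 = 2^8 = 256. Work downward with a_k = (k+1)(k+2) a_{k+2} / (2(k - n)):
  a_6 = (7)(8)(256) / (2(6 - 8)) = 14336/(-4) = -3584
  a_4 = (5)(6)(-3584) / (2(4 - 8)) = -107520/(-8) = 13440
  a_2 = (3)(4)(13440) / (2(2 - 8)) = 161280/(-12) = -13440
  a_0 = (1)(2)(-13440) / (2(0 - 8)) = -26880/(-16) = 1680
Hence H_8(x) = 256 x^8 - 3584 x^6 + 13440 x^4 - 13440 x^2 + 1680.

H_8(x); series = 256 x^8 - 3584 x^6 + 13440 x^4 - 13440 x^2 + 1680


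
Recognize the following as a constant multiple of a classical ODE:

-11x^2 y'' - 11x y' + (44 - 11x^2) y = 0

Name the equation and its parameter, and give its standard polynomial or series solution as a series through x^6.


All three coefficients share the factor -11; dividing through by -11 gives  x^2 y'' + x y' + (x^2 - 4) y = 0.
This matches the Bessel equation x^2 y'' + x y' + (x^2 - nu^2) y = 0 with nu^2 = 4, so nu = 2; the solution bounded at x = 0 is J_2(x).
Frobenius at x = 0: indicial roots ±nu; for r = nu the recurrence k(k + 2nu) c_k = -c_{k-2} gives the standard series J_nu(x) = sum_{k>=0} (-1)^k / (k! (k+nu)!) (x/2)^(2k+nu). Evaluate the first 3 terms:
  k = 0: (-1)^0 / (0! * 2! * 2^2) x^2 = 1/(1*2*4) x^2 = (1/8) x^2
  k = 1: (-1)^1 / (1! * 3! * 2^4) x^4 = -1/(1*6*16) x^4 = (-1/96) x^4
  k = 2: (-1)^2 / (2! * 4! * 2^6) x^6 = 1/(2*24*64) x^6 = (1/3072) x^6
Hence J_2(x) = x^6/3072 - x^4/96 + x^2/8 + ....

J_2(x); series = x^6/3072 - x^4/96 + x^2/8


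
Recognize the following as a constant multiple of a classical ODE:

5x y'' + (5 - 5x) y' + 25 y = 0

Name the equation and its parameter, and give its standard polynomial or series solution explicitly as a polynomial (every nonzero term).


All three coefficients share the factor 5; dividing through by 5 gives  x y'' + (1 - x) y' + 5 y = 0.
This matches the Laguerre equation x y'' + (1 - x) y' + n y = 0 with n = 5; the polynomial solution is L_5(x).
With y = sum_k a_k x^k, matching x^k gives (k+1)k a_{k+1} + (k+1) a_{k+1} - k a_k + n a_k = 0, i.e. (k+1)^2 a_{k+1} = (k - n) a_k = (k - 5) a_k. The right side vanishes at k = 5, so the series terminates at degree 5.
Standard normalization L_n(0) = 1 gives a_0 = 1. Work upward with a_{k+1} = (k - 5) a_k / (k+1)^2:
  a_1 = (0 - 5)(1) / 1^2 = -5/1 = -5
  a_2 = (1 - 5)(-5) / 2^2 = 20/4 = 5
  a_3 = (2 - 5)(5) / 3^2 = -15/9 = -5/3
  a_4 = (3 - 5)(-5/3) / 4^2 = (10/3)/16 = 5/24
  a_5 = (4 - 5)(5/24) / 5^2 = (-5/24)/25 = -1/120
Hence L_5(x) = -x^5/120 + 5 x^4/24 - 5 x^3/3 + 5 x^2 - 5 x + 1.

L_5(x); series = -x^5/120 + 5 x^4/24 - 5 x^3/3 + 5 x^2 - 5 x + 1


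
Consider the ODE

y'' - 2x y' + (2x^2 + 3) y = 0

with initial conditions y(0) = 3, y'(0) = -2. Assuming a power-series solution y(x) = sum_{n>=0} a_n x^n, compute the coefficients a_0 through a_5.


Ansatz: y(x) = sum_{n>=0} a_n x^n, so y'(x) = sum_{n>=1} n a_n x^(n-1) and y''(x) = sum_{n>=2} n(n-1) a_n x^(n-2).
Substitute into P(x) y'' + Q(x) y' + R(x) y = 0 with P(x) = 1, Q(x) = -2x, R(x) = 2x^2 + 3, and match powers of x.
Initial conditions: a_0 = 3, a_1 = -2.
Setting the coefficient of each power of x to zero and solving order by order (substituting the coefficients already found):
  x^0: 2 a_2 + 3 a_0 = 0  ->  2 a_2 = -3 a_0 = -9  ->  a_2 = -9/2
  x^1: 6 a_3 + a_1 = 0  ->  6 a_3 = -a_1 = 2  ->  a_3 = 1/3
  x^2: 12 a_4 - a_2 + 2 a_0 = 0  ->  12 a_4 = a_2 - 2 a_0 = -21/2  ->  a_4 = -7/8
  x^3: 20 a_5 - 3 a_3 + 2 a_1 = 0  ->  20 a_5 = 3 a_3 - 2 a_1 = 5  ->  a_5 = 1/4
Truncated series: y(x) = 3 - 2 x - (9/2) x^2 + (1/3) x^3 - (7/8) x^4 + (1/4) x^5 + O(x^6).

a_0 = 3; a_1 = -2; a_2 = -9/2; a_3 = 1/3; a_4 = -7/8; a_5 = 1/4


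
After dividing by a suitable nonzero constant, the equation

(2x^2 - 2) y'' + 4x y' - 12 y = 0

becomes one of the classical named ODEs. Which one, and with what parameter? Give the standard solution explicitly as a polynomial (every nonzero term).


All three coefficients share the factor -2; dividing through by -2 gives  (1 - x^2) y'' - 2x y' + 6 y = 0.
This matches the Legendre equation (1 - x^2) y'' - 2x y' + n(n+1) y = 0 (note the -2x y' term) with n(n+1) = 6, so n = 2; the polynomial solution is P_2(x).
With y = sum_k a_k x^k, matching x^k gives (k+2)(k+1) a_{k+2} = [k(k+1) - n(n+1)] a_k = (k - 2)(k + 3) a_k. The right side vanishes at k = 2, so the series with the parity of 2 terminates at degree 2.
Standard normalization (P_n(1) = 1): leading coefficient (2n)!/(2^n (n!)^2) = 24/(4*4) = 3/2, so a_2 = 3/2. Work downward with a_k = (k+1)(k+2) a_{k+2} / ((k - 2)(k + 3)):
  a_0 = (1)(2)(3/2) / ((0 - 2)(0 + 3)) = 3/(-6) = -1/2
Hence P_2(x) = 3 x^2/2 - 1/2.

P_2(x); series = 3 x^2/2 - 1/2


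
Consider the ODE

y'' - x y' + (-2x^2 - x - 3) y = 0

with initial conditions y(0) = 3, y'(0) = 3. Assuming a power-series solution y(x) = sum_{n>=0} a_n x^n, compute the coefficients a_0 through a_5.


Ansatz: y(x) = sum_{n>=0} a_n x^n, so y'(x) = sum_{n>=1} n a_n x^(n-1) and y''(x) = sum_{n>=2} n(n-1) a_n x^(n-2).
Substitute into P(x) y'' + Q(x) y' + R(x) y = 0 with P(x) = 1, Q(x) = -x, R(x) = -2x^2 - x - 3, and match powers of x.
Initial conditions: a_0 = 3, a_1 = 3.
Setting the coefficient of each power of x to zero and solving order by order (substituting the coefficients already found):
  x^0: 2 a_2 - 3 a_0 = 0  ->  2 a_2 = 3 a_0 = 9  ->  a_2 = 9/2
  x^1: 6 a_3 - 4 a_1 - a_0 = 0  ->  6 a_3 = 4 a_1 + a_0 = 15  ->  a_3 = 5/2
  x^2: 12 a_4 - 5 a_2 - a_1 - 2 a_0 = 0  ->  12 a_4 = 5 a_2 + a_1 + 2 a_0 = 63/2  ->  a_4 = 21/8
  x^3: 20 a_5 - 6 a_3 - a_2 - 2 a_1 = 0  ->  20 a_5 = 6 a_3 + a_2 + 2 a_1 = 51/2  ->  a_5 = 51/40
Truncated series: y(x) = 3 + 3 x + (9/2) x^2 + (5/2) x^3 + (21/8) x^4 + (51/40) x^5 + O(x^6).

a_0 = 3; a_1 = 3; a_2 = 9/2; a_3 = 5/2; a_4 = 21/8; a_5 = 51/40


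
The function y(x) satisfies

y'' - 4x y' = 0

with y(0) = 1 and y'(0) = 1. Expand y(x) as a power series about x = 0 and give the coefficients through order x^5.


Ansatz: y(x) = sum_{n>=0} a_n x^n, so y'(x) = sum_{n>=1} n a_n x^(n-1) and y''(x) = sum_{n>=2} n(n-1) a_n x^(n-2).
Substitute into P(x) y'' + Q(x) y' + R(x) y = 0 with P(x) = 1, Q(x) = -4x, R(x) = 0, and match powers of x.
Initial conditions: a_0 = 1, a_1 = 1.
Setting the coefficient of each power of x to zero and solving order by order (substituting the coefficients already found):
  x^0: 2 a_2 = 0  ->  a_2 = 0
  x^1: 6 a_3 - 4 a_1 = 0  ->  6 a_3 = 4 a_1 = 4  ->  a_3 = 2/3
  x^2: 12 a_4 - 8 a_2 = 0  ->  12 a_4 = 8 a_2 = 0  ->  a_4 = 0
  x^3: 20 a_5 - 12 a_3 = 0  ->  20 a_5 = 12 a_3 = 8  ->  a_5 = 2/5
Truncated series: y(x) = 1 + x + (2/3) x^3 + (2/5) x^5 + O(x^6).

a_0 = 1; a_1 = 1; a_2 = 0; a_3 = 2/3; a_4 = 0; a_5 = 2/5


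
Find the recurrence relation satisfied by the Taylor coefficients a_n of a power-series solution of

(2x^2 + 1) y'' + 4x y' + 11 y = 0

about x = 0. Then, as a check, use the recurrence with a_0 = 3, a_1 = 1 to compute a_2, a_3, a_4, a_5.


Substitute y = sum_n a_n x^n.
(1 + 2 x^2) y'' contributes (n+2)(n+1) a_{n+2} + 2 n(n-1) a_n at x^n.
4 x y'(x) contributes 4 n a_n at x^n.
11 y(x) contributes 11 a_n at x^n.
Matching x^n: (n+2)(n+1) a_{n+2} + (2 n(n-1) + 4 n + 11) a_n = 0.
Thus a_{n+2} = (-2 n(n-1) - 4 n - 11) / ((n+1)(n+2)) * a_n.

Check with a_0 = 3, a_1 = 1 (apply the recurrence for n = 0, 1, 2, 3): a_0 = 3, a_1 = 1, a_2 = -33/2, a_3 = -5/2, a_4 = 253/8, a_5 = 35/8.

a_(n+2) = (-2 n(n-1) - 4 n - 11) / ((n+1)(n+2)) * a_n; check: a_0 = 3, a_1 = 1, a_2 = -33/2, a_3 = -5/2, a_4 = 253/8, a_5 = 35/8


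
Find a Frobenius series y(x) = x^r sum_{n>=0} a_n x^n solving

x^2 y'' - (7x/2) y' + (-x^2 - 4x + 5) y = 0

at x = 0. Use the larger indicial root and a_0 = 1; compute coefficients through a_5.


Write in Frobenius form y'' + (p(x)/x) y' + (q(x)/x^2) y = 0:
  p(x) = -7/2,  q(x) = -x^2 - 4x + 5.
Indicial equation: r(r-1) + (-7/2) r + (5) = 0 -> roots r_1 = 5/2, r_2 = 2.
Take r = r_1 = 5/2. Let y(x) = x^r sum_{n>=0} a_n x^n with a_0 = 1.
Substitute y = x^r sum a_n x^n and match x^{r+n}. The recurrence is
  D(n) a_n - 4 a_{n-1} - 1 a_{n-2} = 0,  where D(n) = (r+n)(r+n-1) + (-7/2)(r+n) + (5).
  a_n = [4 a_{n-1} + 1 a_{n-2}] / D(n).
Since the indicial polynomial factors as (r - r_1)(r - r_2), D(n) = (r_1 + n - r_1)(r_1 + n - r_2) = n(n + 1/2).
Evaluating step by step (a_0 = 1):
  n = 1: D(1) = 1(1 + 1/2) = 3/2; numerator = 4(1) = 4; a_1 = (4)/(3/2) = 8/3
  n = 2: D(2) = 2(2 + 1/2) = 5; numerator = 4(8/3) + 1(1) = 35/3; a_2 = (35/3)/(5) = 7/3
  n = 3: D(3) = 3(3 + 1/2) = 21/2; numerator = 4(7/3) + 1(8/3) = 12; a_3 = (12)/(21/2) = 8/7
  n = 4: D(4) = 4(4 + 1/2) = 18; numerator = 4(8/7) + 1(7/3) = 145/21; a_4 = (145/21)/(18) = 145/378
  n = 5: D(5) = 5(5 + 1/2) = 55/2; numerator = 4(145/378) + 1(8/7) = 506/189; a_5 = (506/189)/(55/2) = 92/945

r = 5/2; a_0 = 1; a_1 = 8/3; a_2 = 7/3; a_3 = 8/7; a_4 = 145/378; a_5 = 92/945


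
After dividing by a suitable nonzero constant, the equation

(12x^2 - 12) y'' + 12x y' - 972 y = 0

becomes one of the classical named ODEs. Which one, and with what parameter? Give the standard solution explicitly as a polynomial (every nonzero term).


All three coefficients share the factor -12; dividing through by -12 gives  (1 - x^2) y'' - x y' + 81 y = 0.
This matches the Chebyshev equation (1 - x^2) y'' - x y' + n^2 y = 0 (note the -x y' term, not -2x y') with n^2 = 81, so n = 9; the polynomial solution is T_9(x).
With y = sum_k a_k x^k, matching x^k gives (k+2)(k+1) a_{k+2} = (k^2 - n^2) a_k = (k - 9)(k + 9) a_k. The right side vanishes at k = 9, so the series with the parity of 9 terminates at degree 9.
Standard normalization: leading coefficient of T_n is 2^(n-1), so a_9 = 2^8 = 256. Work downward with a_k = (k+1)(k+2) a_{k+2} / ((k - 9)(k + 9)):
  a_7 = (8)(9)(256) / ((7 - 9)(7 + 9)) = 18432/(-32) = -576
  a_5 = (6)(7)(-576) / ((5 - 9)(5 + 9)) = -24192/(-56) = 432
  a_3 = (4)(5)(432) / ((3 - 9)(3 + 9)) = 8640/(-72) = -120
  a_1 = (2)(3)(-120) / ((1 - 9)(1 + 9)) = -720/(-80) = 9
Hence T_9(x) = 256 x^9 - 576 x^7 + 432 x^5 - 120 x^3 + 9 x.

T_9(x); series = 256 x^9 - 576 x^7 + 432 x^5 - 120 x^3 + 9 x


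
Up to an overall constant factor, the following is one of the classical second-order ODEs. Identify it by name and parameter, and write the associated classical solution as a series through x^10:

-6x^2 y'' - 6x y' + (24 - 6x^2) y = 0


All three coefficients share the factor -6; dividing through by -6 gives  x^2 y'' + x y' + (x^2 - 4) y = 0.
This matches the Bessel equation x^2 y'' + x y' + (x^2 - nu^2) y = 0 with nu^2 = 4, so nu = 2; the solution bounded at x = 0 is J_2(x).
Frobenius at x = 0: indicial roots ±nu; for r = nu the recurrence k(k + 2nu) c_k = -c_{k-2} gives the standard series J_nu(x) = sum_{k>=0} (-1)^k / (k! (k+nu)!) (x/2)^(2k+nu). Evaluate the first 5 terms:
  k = 0: (-1)^0 / (0! * 2! * 2^2) x^2 = 1/(1*2*4) x^2 = (1/8) x^2
  k = 1: (-1)^1 / (1! * 3! * 2^4) x^4 = -1/(1*6*16) x^4 = (-1/96) x^4
  k = 2: (-1)^2 / (2! * 4! * 2^6) x^6 = 1/(2*24*64) x^6 = (1/3072) x^6
  k = 3: (-1)^3 / (3! * 5! * 2^8) x^8 = -1/(6*120*256) x^8 = (-1/184320) x^8
  k = 4: (-1)^4 / (4! * 6! * 2^10) x^10 = 1/(24*720*1024) x^10 = (1/17694720) x^10
Hence J_2(x) = x^10/17694720 - x^8/184320 + x^6/3072 - x^4/96 + x^2/8 + ....

J_2(x); series = x^10/17694720 - x^8/184320 + x^6/3072 - x^4/96 + x^2/8


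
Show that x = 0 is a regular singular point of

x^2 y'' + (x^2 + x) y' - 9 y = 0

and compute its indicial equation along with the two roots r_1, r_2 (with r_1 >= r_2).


Divide by x^2 to reach normal form y'' + P_1(x) y' + P_2(x) y = 0 with P_1(x) = 1 + 1/x and P_2(x) = -9/x^2.
x = 0 is a singular point because the y'-coefficient 1 + 1/x has a pole at x = 0 and the y-coefficient -9/x^2 has a pole at x = 0.
It is a regular singular point because x P_1(x) = p(x) = x + 1 and x^2 P_2(x) = q(x) = -9 are polynomials, hence analytic at x = 0.
p(0) = 1,  q(0) = -9.
Indicial equation: r(r-1) + p(0) r + q(0) = 0, i.e. r^2 + (p(0) - 1) r + q(0) = 0, i.e. r^2 - 9 = 0.
Discriminant: (0)^2 - 4(-9) = 36, so r = (0 ± 6)/2.
Solving: r_1 = 3, r_2 = -3.

indicial: r^2 - 9 = 0; roots r_1 = 3, r_2 = -3


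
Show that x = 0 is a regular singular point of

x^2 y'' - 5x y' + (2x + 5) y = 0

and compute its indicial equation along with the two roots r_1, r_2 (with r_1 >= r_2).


Divide by x^2 to reach normal form y'' + P_1(x) y' + P_2(x) y = 0 with P_1(x) = -5/x and P_2(x) = 2/x + 5/x^2.
x = 0 is a singular point because the y'-coefficient -5/x has a pole at x = 0 and the y-coefficient 2/x + 5/x^2 has a pole at x = 0.
It is a regular singular point because x P_1(x) = p(x) = -5 and x^2 P_2(x) = q(x) = 2x + 5 are polynomials, hence analytic at x = 0.
p(0) = -5,  q(0) = 5.
Indicial equation: r(r-1) + p(0) r + q(0) = 0, i.e. r^2 + (p(0) - 1) r + q(0) = 0, i.e. r^2 - 6 r + 5 = 0.
Discriminant: (-6)^2 - 4(5) = 16, so r = (6 ± 4)/2.
Solving: r_1 = 5, r_2 = 1.

indicial: r^2 - 6 r + 5 = 0; roots r_1 = 5, r_2 = 1


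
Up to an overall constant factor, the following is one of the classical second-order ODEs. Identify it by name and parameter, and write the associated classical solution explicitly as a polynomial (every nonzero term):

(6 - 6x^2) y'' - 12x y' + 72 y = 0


All three coefficients share the factor 6; dividing through by 6 gives  (1 - x^2) y'' - 2x y' + 12 y = 0.
This matches the Legendre equation (1 - x^2) y'' - 2x y' + n(n+1) y = 0 (note the -2x y' term) with n(n+1) = 12, so n = 3; the polynomial solution is P_3(x).
With y = sum_k a_k x^k, matching x^k gives (k+2)(k+1) a_{k+2} = [k(k+1) - n(n+1)] a_k = (k - 3)(k + 4) a_k. The right side vanishes at k = 3, so the series with the parity of 3 terminates at degree 3.
Standard normalization (P_n(1) = 1): leading coefficient (2n)!/(2^n (n!)^2) = 720/(8*36) = 5/2, so a_3 = 5/2. Work downward with a_k = (k+1)(k+2) a_{k+2} / ((k - 3)(k + 4)):
  a_1 = (2)(3)(5/2) / ((1 - 3)(1 + 4)) = 15/(-10) = -3/2
Hence P_3(x) = 5 x^3/2 - 3 x/2.

P_3(x); series = 5 x^3/2 - 3 x/2


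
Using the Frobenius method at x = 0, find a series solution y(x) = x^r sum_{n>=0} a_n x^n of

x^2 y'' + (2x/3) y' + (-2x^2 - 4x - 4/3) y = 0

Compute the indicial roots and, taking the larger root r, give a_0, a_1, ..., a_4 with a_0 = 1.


Write in Frobenius form y'' + (p(x)/x) y' + (q(x)/x^2) y = 0:
  p(x) = 2/3,  q(x) = -2x^2 - 4x - 4/3.
Indicial equation: r(r-1) + (2/3) r + (-4/3) = 0 -> roots r_1 = 4/3, r_2 = -1.
Take r = r_1 = 4/3. Let y(x) = x^r sum_{n>=0} a_n x^n with a_0 = 1.
Substitute y = x^r sum a_n x^n and match x^{r+n}. The recurrence is
  D(n) a_n - 4 a_{n-1} - 2 a_{n-2} = 0,  where D(n) = (r+n)(r+n-1) + (2/3)(r+n) + (-4/3).
  a_n = [4 a_{n-1} + 2 a_{n-2}] / D(n).
Since the indicial polynomial factors as (r - r_1)(r - r_2), D(n) = (r_1 + n - r_1)(r_1 + n - r_2) = n(n + 7/3).
Evaluating step by step (a_0 = 1):
  n = 1: D(1) = 1(1 + 7/3) = 10/3; numerator = 4(1) = 4; a_1 = (4)/(10/3) = 6/5
  n = 2: D(2) = 2(2 + 7/3) = 26/3; numerator = 4(6/5) + 2(1) = 34/5; a_2 = (34/5)/(26/3) = 51/65
  n = 3: D(3) = 3(3 + 7/3) = 16; numerator = 4(51/65) + 2(6/5) = 72/13; a_3 = (72/13)/(16) = 9/26
  n = 4: D(4) = 4(4 + 7/3) = 76/3; numerator = 4(9/26) + 2(51/65) = 192/65; a_4 = (192/65)/(76/3) = 144/1235

r = 4/3; a_0 = 1; a_1 = 6/5; a_2 = 51/65; a_3 = 9/26; a_4 = 144/1235


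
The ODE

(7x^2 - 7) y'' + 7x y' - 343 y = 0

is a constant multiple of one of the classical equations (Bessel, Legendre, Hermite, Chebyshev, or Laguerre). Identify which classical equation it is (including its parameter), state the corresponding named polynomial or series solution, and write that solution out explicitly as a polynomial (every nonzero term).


All three coefficients share the factor -7; dividing through by -7 gives  (1 - x^2) y'' - x y' + 49 y = 0.
This matches the Chebyshev equation (1 - x^2) y'' - x y' + n^2 y = 0 (note the -x y' term, not -2x y') with n^2 = 49, so n = 7; the polynomial solution is T_7(x).
With y = sum_k a_k x^k, matching x^k gives (k+2)(k+1) a_{k+2} = (k^2 - n^2) a_k = (k - 7)(k + 7) a_k. The right side vanishes at k = 7, so the series with the parity of 7 terminates at degree 7.
Standard normalization: leading coefficient of T_n is 2^(n-1), so a_7 = 2^6 = 64. Work downward with a_k = (k+1)(k+2) a_{k+2} / ((k - 7)(k + 7)):
  a_5 = (6)(7)(64) / ((5 - 7)(5 + 7)) = 2688/(-24) = -112
  a_3 = (4)(5)(-112) / ((3 - 7)(3 + 7)) = -2240/(-40) = 56
  a_1 = (2)(3)(56) / ((1 - 7)(1 + 7)) = 336/(-48) = -7
Hence T_7(x) = 64 x^7 - 112 x^5 + 56 x^3 - 7 x.

T_7(x); series = 64 x^7 - 112 x^5 + 56 x^3 - 7 x


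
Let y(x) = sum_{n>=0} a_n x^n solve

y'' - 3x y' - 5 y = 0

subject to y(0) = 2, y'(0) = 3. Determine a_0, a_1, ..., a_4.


Ansatz: y(x) = sum_{n>=0} a_n x^n, so y'(x) = sum_{n>=1} n a_n x^(n-1) and y''(x) = sum_{n>=2} n(n-1) a_n x^(n-2).
Substitute into P(x) y'' + Q(x) y' + R(x) y = 0 with P(x) = 1, Q(x) = -3x, R(x) = -5, and match powers of x.
Initial conditions: a_0 = 2, a_1 = 3.
Setting the coefficient of each power of x to zero and solving order by order (substituting the coefficients already found):
  x^0: 2 a_2 - 5 a_0 = 0  ->  2 a_2 = 5 a_0 = 10  ->  a_2 = 5
  x^1: 6 a_3 - 8 a_1 = 0  ->  6 a_3 = 8 a_1 = 24  ->  a_3 = 4
  x^2: 12 a_4 - 11 a_2 = 0  ->  12 a_4 = 11 a_2 = 55  ->  a_4 = 55/12
Truncated series: y(x) = 2 + 3 x + 5 x^2 + 4 x^3 + (55/12) x^4 + O(x^5).

a_0 = 2; a_1 = 3; a_2 = 5; a_3 = 4; a_4 = 55/12


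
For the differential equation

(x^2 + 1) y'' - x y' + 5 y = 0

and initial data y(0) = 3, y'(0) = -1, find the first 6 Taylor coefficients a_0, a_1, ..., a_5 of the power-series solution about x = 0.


Ansatz: y(x) = sum_{n>=0} a_n x^n, so y'(x) = sum_{n>=1} n a_n x^(n-1) and y''(x) = sum_{n>=2} n(n-1) a_n x^(n-2).
Substitute into P(x) y'' + Q(x) y' + R(x) y = 0 with P(x) = x^2 + 1, Q(x) = -x, R(x) = 5, and match powers of x.
Initial conditions: a_0 = 3, a_1 = -1.
Setting the coefficient of each power of x to zero and solving order by order (substituting the coefficients already found):
  x^0: 2 a_2 + 5 a_0 = 0  ->  2 a_2 = -5 a_0 = -15  ->  a_2 = -15/2
  x^1: 6 a_3 + 4 a_1 = 0  ->  6 a_3 = -4 a_1 = 4  ->  a_3 = 2/3
  x^2: 12 a_4 + 5 a_2 = 0  ->  12 a_4 = -5 a_2 = 75/2  ->  a_4 = 25/8
  x^3: 20 a_5 + 8 a_3 = 0  ->  20 a_5 = -8 a_3 = -16/3  ->  a_5 = -4/15
Truncated series: y(x) = 3 - x - (15/2) x^2 + (2/3) x^3 + (25/8) x^4 - (4/15) x^5 + O(x^6).

a_0 = 3; a_1 = -1; a_2 = -15/2; a_3 = 2/3; a_4 = 25/8; a_5 = -4/15


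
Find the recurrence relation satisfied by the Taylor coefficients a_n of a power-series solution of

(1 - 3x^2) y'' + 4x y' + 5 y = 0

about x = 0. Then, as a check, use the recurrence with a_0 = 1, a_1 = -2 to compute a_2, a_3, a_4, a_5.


Substitute y = sum_n a_n x^n.
(1 - 3 x^2) y'' contributes (n+2)(n+1) a_{n+2} - 3 n(n-1) a_n at x^n.
4 x y'(x) contributes 4 n a_n at x^n.
5 y(x) contributes 5 a_n at x^n.
Matching x^n: (n+2)(n+1) a_{n+2} + (-3 n(n-1) + 4 n + 5) a_n = 0.
Thus a_{n+2} = (3 n(n-1) - 4 n - 5) / ((n+1)(n+2)) * a_n.

Check with a_0 = 1, a_1 = -2 (apply the recurrence for n = 0, 1, 2, 3): a_0 = 1, a_1 = -2, a_2 = -5/2, a_3 = 3, a_4 = 35/24, a_5 = 3/20.

a_(n+2) = (3 n(n-1) - 4 n - 5) / ((n+1)(n+2)) * a_n; check: a_0 = 1, a_1 = -2, a_2 = -5/2, a_3 = 3, a_4 = 35/24, a_5 = 3/20


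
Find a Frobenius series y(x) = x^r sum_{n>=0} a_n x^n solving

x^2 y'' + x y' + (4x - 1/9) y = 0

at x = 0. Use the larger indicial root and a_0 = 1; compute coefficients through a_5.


Write in Frobenius form y'' + (p(x)/x) y' + (q(x)/x^2) y = 0:
  p(x) = 1,  q(x) = 4x - 1/9.
Indicial equation: r(r-1) + (1) r + (-1/9) = 0 -> roots r_1 = 1/3, r_2 = -1/3.
Take r = r_1 = 1/3. Let y(x) = x^r sum_{n>=0} a_n x^n with a_0 = 1.
Substitute y = x^r sum a_n x^n and match x^{r+n}. The recurrence is
  D(n) a_n + 4 a_{n-1} = 0,  where D(n) = (r+n)(r+n-1) + (1)(r+n) + (-1/9).
  a_n = -4 / D(n) * a_{n-1}.
Since the indicial polynomial factors as (r - r_1)(r - r_2), D(n) = (r_1 + n - r_1)(r_1 + n - r_2) = n(n + 2/3).
Evaluating step by step (a_0 = 1):
  n = 1: D(1) = 1(1 + 2/3) = 5/3; numerator = -4(1) = -4; a_1 = (-4)/(5/3) = -12/5
  n = 2: D(2) = 2(2 + 2/3) = 16/3; numerator = -4(-12/5) = 48/5; a_2 = (48/5)/(16/3) = 9/5
  n = 3: D(3) = 3(3 + 2/3) = 11; numerator = -4(9/5) = -36/5; a_3 = (-36/5)/(11) = -36/55
  n = 4: D(4) = 4(4 + 2/3) = 56/3; numerator = -4(-36/55) = 144/55; a_4 = (144/55)/(56/3) = 54/385
  n = 5: D(5) = 5(5 + 2/3) = 85/3; numerator = -4(54/385) = -216/385; a_5 = (-216/385)/(85/3) = -648/32725

r = 1/3; a_0 = 1; a_1 = -12/5; a_2 = 9/5; a_3 = -36/55; a_4 = 54/385; a_5 = -648/32725


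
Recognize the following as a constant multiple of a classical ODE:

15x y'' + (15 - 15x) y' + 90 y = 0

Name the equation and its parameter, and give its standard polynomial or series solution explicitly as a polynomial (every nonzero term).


All three coefficients share the factor 15; dividing through by 15 gives  x y'' + (1 - x) y' + 6 y = 0.
This matches the Laguerre equation x y'' + (1 - x) y' + n y = 0 with n = 6; the polynomial solution is L_6(x).
With y = sum_k a_k x^k, matching x^k gives (k+1)k a_{k+1} + (k+1) a_{k+1} - k a_k + n a_k = 0, i.e. (k+1)^2 a_{k+1} = (k - n) a_k = (k - 6) a_k. The right side vanishes at k = 6, so the series terminates at degree 6.
Standard normalization L_n(0) = 1 gives a_0 = 1. Work upward with a_{k+1} = (k - 6) a_k / (k+1)^2:
  a_1 = (0 - 6)(1) / 1^2 = -6/1 = -6
  a_2 = (1 - 6)(-6) / 2^2 = 30/4 = 15/2
  a_3 = (2 - 6)(15/2) / 3^2 = -30/9 = -10/3
  a_4 = (3 - 6)(-10/3) / 4^2 = 10/16 = 5/8
  a_5 = (4 - 6)(5/8) / 5^2 = (-5/4)/25 = -1/20
  a_6 = (5 - 6)(-1/20) / 6^2 = (1/20)/36 = 1/720
Hence L_6(x) = x^6/720 - x^5/20 + 5 x^4/8 - 10 x^3/3 + 15 x^2/2 - 6 x + 1.

L_6(x); series = x^6/720 - x^5/20 + 5 x^4/8 - 10 x^3/3 + 15 x^2/2 - 6 x + 1


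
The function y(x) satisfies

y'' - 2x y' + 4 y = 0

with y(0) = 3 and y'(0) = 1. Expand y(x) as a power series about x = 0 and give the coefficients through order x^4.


Ansatz: y(x) = sum_{n>=0} a_n x^n, so y'(x) = sum_{n>=1} n a_n x^(n-1) and y''(x) = sum_{n>=2} n(n-1) a_n x^(n-2).
Substitute into P(x) y'' + Q(x) y' + R(x) y = 0 with P(x) = 1, Q(x) = -2x, R(x) = 4, and match powers of x.
Initial conditions: a_0 = 3, a_1 = 1.
Setting the coefficient of each power of x to zero and solving order by order (substituting the coefficients already found):
  x^0: 2 a_2 + 4 a_0 = 0  ->  2 a_2 = -4 a_0 = -12  ->  a_2 = -6
  x^1: 6 a_3 + 2 a_1 = 0  ->  6 a_3 = -2 a_1 = -2  ->  a_3 = -1/3
  x^2: 12 a_4 = 0  ->  a_4 = 0
Truncated series: y(x) = 3 + x - 6 x^2 - (1/3) x^3 + O(x^5).

a_0 = 3; a_1 = 1; a_2 = -6; a_3 = -1/3; a_4 = 0


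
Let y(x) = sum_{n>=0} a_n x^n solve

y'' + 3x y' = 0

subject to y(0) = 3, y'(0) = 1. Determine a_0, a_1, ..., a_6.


Ansatz: y(x) = sum_{n>=0} a_n x^n, so y'(x) = sum_{n>=1} n a_n x^(n-1) and y''(x) = sum_{n>=2} n(n-1) a_n x^(n-2).
Substitute into P(x) y'' + Q(x) y' + R(x) y = 0 with P(x) = 1, Q(x) = 3x, R(x) = 0, and match powers of x.
Initial conditions: a_0 = 3, a_1 = 1.
Setting the coefficient of each power of x to zero and solving order by order (substituting the coefficients already found):
  x^0: 2 a_2 = 0  ->  a_2 = 0
  x^1: 6 a_3 + 3 a_1 = 0  ->  6 a_3 = -3 a_1 = -3  ->  a_3 = -1/2
  x^2: 12 a_4 + 6 a_2 = 0  ->  12 a_4 = -6 a_2 = 0  ->  a_4 = 0
  x^3: 20 a_5 + 9 a_3 = 0  ->  20 a_5 = -9 a_3 = 9/2  ->  a_5 = 9/40
  x^4: 30 a_6 + 12 a_4 = 0  ->  30 a_6 = -12 a_4 = 0  ->  a_6 = 0
Truncated series: y(x) = 3 + x - (1/2) x^3 + (9/40) x^5 + O(x^7).

a_0 = 3; a_1 = 1; a_2 = 0; a_3 = -1/2; a_4 = 0; a_5 = 9/40; a_6 = 0


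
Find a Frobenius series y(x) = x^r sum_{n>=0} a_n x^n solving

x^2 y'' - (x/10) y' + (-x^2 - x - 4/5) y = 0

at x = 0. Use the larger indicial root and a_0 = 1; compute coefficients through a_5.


Write in Frobenius form y'' + (p(x)/x) y' + (q(x)/x^2) y = 0:
  p(x) = -1/10,  q(x) = -x^2 - x - 4/5.
Indicial equation: r(r-1) + (-1/10) r + (-4/5) = 0 -> roots r_1 = 8/5, r_2 = -1/2.
Take r = r_1 = 8/5. Let y(x) = x^r sum_{n>=0} a_n x^n with a_0 = 1.
Substitute y = x^r sum a_n x^n and match x^{r+n}. The recurrence is
  D(n) a_n - 1 a_{n-1} - 1 a_{n-2} = 0,  where D(n) = (r+n)(r+n-1) + (-1/10)(r+n) + (-4/5).
  a_n = [1 a_{n-1} + 1 a_{n-2}] / D(n).
Since the indicial polynomial factors as (r - r_1)(r - r_2), D(n) = (r_1 + n - r_1)(r_1 + n - r_2) = n(n + 21/10).
Evaluating step by step (a_0 = 1):
  n = 1: D(1) = 1(1 + 21/10) = 31/10; numerator = 1(1) = 1; a_1 = (1)/(31/10) = 10/31
  n = 2: D(2) = 2(2 + 21/10) = 41/5; numerator = 1(10/31) + 1(1) = 41/31; a_2 = (41/31)/(41/5) = 5/31
  n = 3: D(3) = 3(3 + 21/10) = 153/10; numerator = 1(5/31) + 1(10/31) = 15/31; a_3 = (15/31)/(153/10) = 50/1581
  n = 4: D(4) = 4(4 + 21/10) = 122/5; numerator = 1(50/1581) + 1(5/31) = 305/1581; a_4 = (305/1581)/(122/5) = 25/3162
  n = 5: D(5) = 5(5 + 21/10) = 71/2; numerator = 1(25/3162) + 1(50/1581) = 125/3162; a_5 = (125/3162)/(71/2) = 125/112251

r = 8/5; a_0 = 1; a_1 = 10/31; a_2 = 5/31; a_3 = 50/1581; a_4 = 25/3162; a_5 = 125/112251
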